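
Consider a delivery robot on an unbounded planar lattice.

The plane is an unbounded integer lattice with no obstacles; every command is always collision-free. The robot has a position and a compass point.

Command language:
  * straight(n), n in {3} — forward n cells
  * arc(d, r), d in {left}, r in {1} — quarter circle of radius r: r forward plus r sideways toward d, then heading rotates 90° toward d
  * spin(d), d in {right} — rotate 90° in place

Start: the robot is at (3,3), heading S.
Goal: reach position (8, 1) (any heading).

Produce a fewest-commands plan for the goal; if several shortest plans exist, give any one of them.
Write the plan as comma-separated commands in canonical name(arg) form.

arc(left, 1), spin(right), arc(left, 1), straight(3)

from: at (3,3), heading S
step 1 (arc(left, 1)): at (4,2), heading E
step 2 (spin(right)): at (4,2), heading S
step 3 (arc(left, 1)): at (5,1), heading E
step 4 (straight(3)): at (8,1), heading E
nothing shorter than 4 reaches the goal.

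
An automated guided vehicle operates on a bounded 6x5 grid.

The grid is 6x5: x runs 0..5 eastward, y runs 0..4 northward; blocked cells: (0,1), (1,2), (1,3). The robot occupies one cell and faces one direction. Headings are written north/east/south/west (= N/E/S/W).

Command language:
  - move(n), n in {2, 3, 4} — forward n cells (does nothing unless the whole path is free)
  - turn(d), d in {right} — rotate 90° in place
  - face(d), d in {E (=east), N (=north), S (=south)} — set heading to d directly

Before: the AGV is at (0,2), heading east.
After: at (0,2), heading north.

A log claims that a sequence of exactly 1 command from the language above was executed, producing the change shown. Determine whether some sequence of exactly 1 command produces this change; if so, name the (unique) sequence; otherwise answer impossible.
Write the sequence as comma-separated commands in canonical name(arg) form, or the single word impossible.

key: parked at (0,2) the whole time — nothing moves the robot
initial: at (0,2), heading east
t=1 face(N) ⇒ at (0,2), heading north
no rival 1-sequence matches.

face(N)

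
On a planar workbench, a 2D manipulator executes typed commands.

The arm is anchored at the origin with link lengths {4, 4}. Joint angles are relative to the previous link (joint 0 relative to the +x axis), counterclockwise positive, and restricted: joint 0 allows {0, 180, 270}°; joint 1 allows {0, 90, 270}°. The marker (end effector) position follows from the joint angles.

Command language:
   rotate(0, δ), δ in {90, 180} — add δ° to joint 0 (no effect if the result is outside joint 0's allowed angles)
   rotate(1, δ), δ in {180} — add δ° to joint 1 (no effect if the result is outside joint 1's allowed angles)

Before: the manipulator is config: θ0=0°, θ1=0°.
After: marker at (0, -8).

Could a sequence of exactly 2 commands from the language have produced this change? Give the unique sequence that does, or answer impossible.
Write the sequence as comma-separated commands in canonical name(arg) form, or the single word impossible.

rotate(0, 180), rotate(0, 90)

key: running rotate(0, 90) before rotate(0, 180) would end elsewhere — order is forced
from: config: θ0=0°, θ1=0°
1. rotate(0, 180) → config: θ0=180°, θ1=0°
2. rotate(0, 90) → config: θ0=270°, θ1=0°
all 9 alternatives checked — unique.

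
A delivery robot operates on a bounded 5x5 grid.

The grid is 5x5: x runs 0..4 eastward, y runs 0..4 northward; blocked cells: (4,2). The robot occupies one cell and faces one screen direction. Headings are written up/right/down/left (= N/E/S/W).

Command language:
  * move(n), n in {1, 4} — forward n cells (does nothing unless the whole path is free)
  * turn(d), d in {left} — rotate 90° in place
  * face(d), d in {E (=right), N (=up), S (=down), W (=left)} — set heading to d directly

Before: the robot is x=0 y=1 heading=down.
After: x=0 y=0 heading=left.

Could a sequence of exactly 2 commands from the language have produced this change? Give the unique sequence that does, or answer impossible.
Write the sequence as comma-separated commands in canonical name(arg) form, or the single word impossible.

move(1), face(W)

key: position moved to (0,0) AND the heading swung to W — translation plus rotation needed
initial: x=0 y=1 heading=down
[1] after move(1): x=0 y=0 heading=down
[2] after face(W): x=0 y=0 heading=left
all 49 alternatives checked — unique.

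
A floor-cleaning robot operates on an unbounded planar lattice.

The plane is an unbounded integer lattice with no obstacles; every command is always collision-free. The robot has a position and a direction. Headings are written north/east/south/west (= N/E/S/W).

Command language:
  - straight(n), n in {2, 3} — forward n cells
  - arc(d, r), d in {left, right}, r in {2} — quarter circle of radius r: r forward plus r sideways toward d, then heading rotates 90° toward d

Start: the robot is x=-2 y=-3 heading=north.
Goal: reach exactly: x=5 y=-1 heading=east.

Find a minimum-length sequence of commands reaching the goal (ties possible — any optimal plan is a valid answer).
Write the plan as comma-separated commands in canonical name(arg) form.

t0: x=-2 y=-3 heading=north
t=1 arc(right, 2) ⇒ x=0 y=-1 heading=east
t=2 straight(3) ⇒ x=3 y=-1 heading=east
t=3 straight(2) ⇒ x=5 y=-1 heading=east
nothing shorter than 3 reaches the goal.

arc(right, 2), straight(3), straight(2)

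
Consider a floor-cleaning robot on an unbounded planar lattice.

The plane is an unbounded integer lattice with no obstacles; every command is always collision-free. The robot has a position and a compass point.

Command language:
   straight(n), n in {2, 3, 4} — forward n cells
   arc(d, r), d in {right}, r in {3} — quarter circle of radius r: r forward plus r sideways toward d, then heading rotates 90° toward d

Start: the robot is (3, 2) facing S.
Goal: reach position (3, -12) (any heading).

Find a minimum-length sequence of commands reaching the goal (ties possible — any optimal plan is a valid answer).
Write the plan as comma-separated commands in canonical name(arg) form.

straight(4), straight(4), straight(4), straight(2)

initial: (3, 2) facing S
step 1 (straight(4)): (3, -2) facing S
step 2 (straight(4)): (3, -6) facing S
step 3 (straight(4)): (3, -10) facing S
step 4 (straight(2)): (3, -12) facing S
minimal: 4 command(s), checked below 4.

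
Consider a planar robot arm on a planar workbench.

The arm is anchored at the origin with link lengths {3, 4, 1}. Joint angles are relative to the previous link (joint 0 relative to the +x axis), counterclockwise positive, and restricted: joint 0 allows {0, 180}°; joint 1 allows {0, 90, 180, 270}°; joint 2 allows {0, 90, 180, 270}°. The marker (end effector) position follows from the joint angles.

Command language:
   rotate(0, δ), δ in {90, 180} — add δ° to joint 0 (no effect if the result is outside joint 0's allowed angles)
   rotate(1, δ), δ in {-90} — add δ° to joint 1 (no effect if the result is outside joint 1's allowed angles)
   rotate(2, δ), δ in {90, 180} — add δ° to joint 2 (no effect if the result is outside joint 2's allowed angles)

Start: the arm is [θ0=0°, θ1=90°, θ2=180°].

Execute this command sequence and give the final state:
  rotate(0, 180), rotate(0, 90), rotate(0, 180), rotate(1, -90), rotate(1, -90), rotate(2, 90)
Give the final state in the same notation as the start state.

begin: [θ0=0°, θ1=90°, θ2=180°]
t=1 rotate(0, 180) ⇒ [θ0=180°, θ1=90°, θ2=180°]
t=2 rotate(0, 90) ⇒ [θ0=180°, θ1=90°, θ2=180°]
t=3 rotate(0, 180) ⇒ [θ0=0°, θ1=90°, θ2=180°]
t=4 rotate(1, -90) ⇒ [θ0=0°, θ1=0°, θ2=180°]
t=5 rotate(1, -90) ⇒ [θ0=0°, θ1=270°, θ2=180°]
t=6 rotate(2, 90) ⇒ [θ0=0°, θ1=270°, θ2=270°]

[θ0=0°, θ1=270°, θ2=270°]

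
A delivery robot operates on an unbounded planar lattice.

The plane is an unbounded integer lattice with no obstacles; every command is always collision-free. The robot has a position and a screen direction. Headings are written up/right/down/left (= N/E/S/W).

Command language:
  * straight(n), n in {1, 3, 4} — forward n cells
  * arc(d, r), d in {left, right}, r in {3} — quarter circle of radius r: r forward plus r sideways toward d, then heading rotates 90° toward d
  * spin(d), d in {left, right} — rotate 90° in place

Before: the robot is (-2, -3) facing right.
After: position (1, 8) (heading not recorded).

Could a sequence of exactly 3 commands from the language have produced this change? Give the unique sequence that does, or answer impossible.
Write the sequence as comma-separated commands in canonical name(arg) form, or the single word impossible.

key: running straight(4) before arc(left, 3) would end elsewhere — order is forced
t0: (-2, -3) facing right
t=1 arc(left, 3) ⇒ (1, 0) facing up
t=2 straight(4) ⇒ (1, 4) facing up
t=3 straight(4) ⇒ (1, 8) facing up
no other 3-command option fits: unique.

arc(left, 3), straight(4), straight(4)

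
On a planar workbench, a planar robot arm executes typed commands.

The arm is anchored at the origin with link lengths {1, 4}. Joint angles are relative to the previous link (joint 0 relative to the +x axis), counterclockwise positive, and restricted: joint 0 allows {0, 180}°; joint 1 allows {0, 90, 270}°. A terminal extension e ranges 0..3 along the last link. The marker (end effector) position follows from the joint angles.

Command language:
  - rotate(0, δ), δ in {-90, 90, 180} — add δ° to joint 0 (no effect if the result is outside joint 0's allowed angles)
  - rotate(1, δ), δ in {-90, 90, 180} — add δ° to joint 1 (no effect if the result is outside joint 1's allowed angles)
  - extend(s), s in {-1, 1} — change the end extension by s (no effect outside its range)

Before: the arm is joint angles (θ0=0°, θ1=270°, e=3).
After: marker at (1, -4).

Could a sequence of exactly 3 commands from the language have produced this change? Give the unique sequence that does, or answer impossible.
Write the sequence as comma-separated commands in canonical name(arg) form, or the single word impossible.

extend(-1), extend(-1), extend(-1)

start: joint angles (θ0=0°, θ1=270°, e=3)
t=1 extend(-1) ⇒ joint angles (θ0=0°, θ1=270°, e=2)
t=2 extend(-1) ⇒ joint angles (θ0=0°, θ1=270°, e=1)
t=3 extend(-1) ⇒ joint angles (θ0=0°, θ1=270°, e=0)
all 512 alternatives checked — unique.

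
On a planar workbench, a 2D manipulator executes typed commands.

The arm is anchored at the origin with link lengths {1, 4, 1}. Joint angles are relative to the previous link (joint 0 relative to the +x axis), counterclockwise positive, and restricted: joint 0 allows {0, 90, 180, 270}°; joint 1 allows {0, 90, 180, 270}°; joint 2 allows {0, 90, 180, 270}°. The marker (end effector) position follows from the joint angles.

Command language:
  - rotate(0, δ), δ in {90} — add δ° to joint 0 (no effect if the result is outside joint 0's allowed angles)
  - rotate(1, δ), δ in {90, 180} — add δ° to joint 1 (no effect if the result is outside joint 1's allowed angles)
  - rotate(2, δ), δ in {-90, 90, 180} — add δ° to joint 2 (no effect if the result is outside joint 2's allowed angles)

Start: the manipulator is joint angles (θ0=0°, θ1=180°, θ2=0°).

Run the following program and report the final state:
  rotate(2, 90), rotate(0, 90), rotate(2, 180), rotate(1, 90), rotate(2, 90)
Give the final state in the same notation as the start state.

t0: joint angles (θ0=0°, θ1=180°, θ2=0°)
step 1 (rotate(2, 90)): joint angles (θ0=0°, θ1=180°, θ2=90°)
step 2 (rotate(0, 90)): joint angles (θ0=90°, θ1=180°, θ2=90°)
step 3 (rotate(2, 180)): joint angles (θ0=90°, θ1=180°, θ2=270°)
step 4 (rotate(1, 90)): joint angles (θ0=90°, θ1=270°, θ2=270°)
step 5 (rotate(2, 90)): joint angles (θ0=90°, θ1=270°, θ2=0°)

joint angles (θ0=90°, θ1=270°, θ2=0°)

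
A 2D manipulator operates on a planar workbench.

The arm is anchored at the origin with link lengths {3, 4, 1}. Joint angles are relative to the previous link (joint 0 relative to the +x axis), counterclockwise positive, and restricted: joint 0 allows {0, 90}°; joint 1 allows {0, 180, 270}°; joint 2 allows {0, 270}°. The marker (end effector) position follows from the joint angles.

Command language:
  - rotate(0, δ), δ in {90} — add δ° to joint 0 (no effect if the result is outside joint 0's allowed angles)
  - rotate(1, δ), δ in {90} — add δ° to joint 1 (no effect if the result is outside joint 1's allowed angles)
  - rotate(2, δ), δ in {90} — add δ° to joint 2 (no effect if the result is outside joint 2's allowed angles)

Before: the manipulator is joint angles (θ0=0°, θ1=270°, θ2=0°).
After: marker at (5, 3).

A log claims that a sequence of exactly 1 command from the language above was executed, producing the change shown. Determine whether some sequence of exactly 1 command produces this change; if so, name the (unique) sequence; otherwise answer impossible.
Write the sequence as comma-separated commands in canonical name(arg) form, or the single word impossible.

t0: joint angles (θ0=0°, θ1=270°, θ2=0°)
step 1 (rotate(0, 90)): joint angles (θ0=90°, θ1=270°, θ2=0°)
uniquely the one of 3 1-step routes that fits.

rotate(0, 90)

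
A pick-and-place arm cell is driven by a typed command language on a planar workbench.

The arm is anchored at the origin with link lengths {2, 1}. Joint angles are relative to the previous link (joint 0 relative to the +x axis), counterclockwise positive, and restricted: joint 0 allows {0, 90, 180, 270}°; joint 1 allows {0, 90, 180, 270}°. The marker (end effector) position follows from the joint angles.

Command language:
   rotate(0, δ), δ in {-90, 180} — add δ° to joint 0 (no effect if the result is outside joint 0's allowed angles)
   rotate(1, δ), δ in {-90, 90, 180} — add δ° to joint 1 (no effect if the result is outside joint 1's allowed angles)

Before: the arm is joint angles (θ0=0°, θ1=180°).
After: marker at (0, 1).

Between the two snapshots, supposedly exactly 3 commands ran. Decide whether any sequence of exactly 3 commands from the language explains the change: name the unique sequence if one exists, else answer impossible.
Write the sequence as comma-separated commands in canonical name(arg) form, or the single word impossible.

rotate(0, -90), rotate(0, -90), rotate(0, -90)

begin: joint angles (θ0=0°, θ1=180°)
step 1 (rotate(0, -90)): joint angles (θ0=270°, θ1=180°)
step 2 (rotate(0, -90)): joint angles (θ0=180°, θ1=180°)
step 3 (rotate(0, -90)): joint angles (θ0=90°, θ1=180°)
no other 3-command option fits: unique.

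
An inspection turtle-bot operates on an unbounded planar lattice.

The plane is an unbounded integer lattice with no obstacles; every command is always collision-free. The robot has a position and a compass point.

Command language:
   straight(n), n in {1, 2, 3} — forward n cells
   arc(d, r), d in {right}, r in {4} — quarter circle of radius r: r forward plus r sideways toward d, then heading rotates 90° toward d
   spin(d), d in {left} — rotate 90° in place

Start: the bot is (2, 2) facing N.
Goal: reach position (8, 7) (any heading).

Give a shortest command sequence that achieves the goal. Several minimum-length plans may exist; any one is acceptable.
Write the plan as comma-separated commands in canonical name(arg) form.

straight(1), arc(right, 4), straight(2)

from: (2, 2) facing N
t=1 straight(1) ⇒ (2, 3) facing N
t=2 arc(right, 4) ⇒ (6, 7) facing E
t=3 straight(2) ⇒ (8, 7) facing E
shorter routes all fall short; 3 is best.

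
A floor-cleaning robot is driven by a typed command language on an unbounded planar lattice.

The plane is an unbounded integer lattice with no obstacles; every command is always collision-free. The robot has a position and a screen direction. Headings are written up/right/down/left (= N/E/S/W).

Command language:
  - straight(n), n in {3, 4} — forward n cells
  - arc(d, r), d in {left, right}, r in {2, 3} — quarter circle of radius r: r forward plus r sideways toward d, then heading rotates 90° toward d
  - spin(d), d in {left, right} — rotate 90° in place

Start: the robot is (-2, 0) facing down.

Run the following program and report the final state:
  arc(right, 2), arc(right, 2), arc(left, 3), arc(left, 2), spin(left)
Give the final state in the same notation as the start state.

initial: (-2, 0) facing down
[1] after arc(right, 2): (-4, -2) facing left
[2] after arc(right, 2): (-6, 0) facing up
[3] after arc(left, 3): (-9, 3) facing left
[4] after arc(left, 2): (-11, 1) facing down
[5] after spin(left): (-11, 1) facing right

(-11, 1) facing right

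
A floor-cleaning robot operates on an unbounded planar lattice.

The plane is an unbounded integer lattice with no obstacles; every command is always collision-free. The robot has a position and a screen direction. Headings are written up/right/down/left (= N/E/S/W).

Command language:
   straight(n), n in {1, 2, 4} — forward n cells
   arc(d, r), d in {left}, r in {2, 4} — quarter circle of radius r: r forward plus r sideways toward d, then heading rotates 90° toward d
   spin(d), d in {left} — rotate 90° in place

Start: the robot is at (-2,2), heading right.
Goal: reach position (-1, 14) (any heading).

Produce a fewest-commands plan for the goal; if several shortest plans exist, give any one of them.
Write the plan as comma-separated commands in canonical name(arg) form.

straight(1), arc(left, 4), straight(4), arc(left, 4)

begin: at (-2,2), heading right
t=1 straight(1) ⇒ at (-1,2), heading right
t=2 arc(left, 4) ⇒ at (3,6), heading up
t=3 straight(4) ⇒ at (3,10), heading up
t=4 arc(left, 4) ⇒ at (-1,14), heading left
nothing shorter than 4 reaches the goal.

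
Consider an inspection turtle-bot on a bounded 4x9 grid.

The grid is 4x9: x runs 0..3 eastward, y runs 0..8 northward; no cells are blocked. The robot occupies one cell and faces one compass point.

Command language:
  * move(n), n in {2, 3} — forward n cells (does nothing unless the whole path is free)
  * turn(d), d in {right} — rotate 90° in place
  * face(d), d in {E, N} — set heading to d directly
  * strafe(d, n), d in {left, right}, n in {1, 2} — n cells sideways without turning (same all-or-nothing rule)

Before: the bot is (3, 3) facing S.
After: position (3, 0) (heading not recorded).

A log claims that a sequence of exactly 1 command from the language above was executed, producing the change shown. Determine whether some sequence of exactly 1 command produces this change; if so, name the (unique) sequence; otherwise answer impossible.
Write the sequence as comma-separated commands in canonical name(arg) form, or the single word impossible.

start: (3, 3) facing S
step 1 (move(3)): (3, 0) facing S
all 9 alternatives checked — unique.

move(3)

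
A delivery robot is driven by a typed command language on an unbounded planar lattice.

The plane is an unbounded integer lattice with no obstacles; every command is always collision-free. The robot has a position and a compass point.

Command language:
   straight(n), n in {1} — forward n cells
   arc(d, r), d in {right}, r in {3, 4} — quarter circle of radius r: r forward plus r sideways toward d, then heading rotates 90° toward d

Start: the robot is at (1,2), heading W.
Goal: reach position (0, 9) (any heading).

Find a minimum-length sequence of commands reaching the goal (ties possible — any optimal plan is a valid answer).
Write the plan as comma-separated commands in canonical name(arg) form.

arc(right, 4), arc(right, 3)

initial: at (1,2), heading W
step 1 (arc(right, 4)): at (-3,6), heading N
step 2 (arc(right, 3)): at (0,9), heading E
minimal: 2 command(s), checked below 2.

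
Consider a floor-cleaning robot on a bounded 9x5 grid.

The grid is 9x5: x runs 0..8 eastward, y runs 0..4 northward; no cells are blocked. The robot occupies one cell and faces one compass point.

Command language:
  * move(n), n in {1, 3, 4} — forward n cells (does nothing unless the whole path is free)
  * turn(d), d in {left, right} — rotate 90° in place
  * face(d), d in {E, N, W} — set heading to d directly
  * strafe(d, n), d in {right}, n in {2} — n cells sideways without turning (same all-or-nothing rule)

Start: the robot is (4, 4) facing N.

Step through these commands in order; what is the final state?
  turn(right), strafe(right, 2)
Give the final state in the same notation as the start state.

(4, 2) facing E

initial: (4, 4) facing N
[1] after turn(right): (4, 4) facing E
[2] after strafe(right, 2): (4, 2) facing E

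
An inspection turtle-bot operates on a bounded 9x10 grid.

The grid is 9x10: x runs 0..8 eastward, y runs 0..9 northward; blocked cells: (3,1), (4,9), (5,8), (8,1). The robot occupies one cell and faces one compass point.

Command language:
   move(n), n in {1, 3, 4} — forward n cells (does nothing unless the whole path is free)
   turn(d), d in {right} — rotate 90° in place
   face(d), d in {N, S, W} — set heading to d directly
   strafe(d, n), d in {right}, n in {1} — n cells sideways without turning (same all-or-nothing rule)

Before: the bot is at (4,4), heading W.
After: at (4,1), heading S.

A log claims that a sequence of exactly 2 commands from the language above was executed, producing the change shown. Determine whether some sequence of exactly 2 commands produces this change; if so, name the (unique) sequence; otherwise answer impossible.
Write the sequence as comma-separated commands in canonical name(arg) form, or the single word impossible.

key: cell and facing (now S) both changed — the 2 commands mix motion and turning
from: at (4,4), heading W
t=1 face(S) ⇒ at (4,4), heading S
t=2 move(3) ⇒ at (4,1), heading S
no rival 2-sequence matches.

face(S), move(3)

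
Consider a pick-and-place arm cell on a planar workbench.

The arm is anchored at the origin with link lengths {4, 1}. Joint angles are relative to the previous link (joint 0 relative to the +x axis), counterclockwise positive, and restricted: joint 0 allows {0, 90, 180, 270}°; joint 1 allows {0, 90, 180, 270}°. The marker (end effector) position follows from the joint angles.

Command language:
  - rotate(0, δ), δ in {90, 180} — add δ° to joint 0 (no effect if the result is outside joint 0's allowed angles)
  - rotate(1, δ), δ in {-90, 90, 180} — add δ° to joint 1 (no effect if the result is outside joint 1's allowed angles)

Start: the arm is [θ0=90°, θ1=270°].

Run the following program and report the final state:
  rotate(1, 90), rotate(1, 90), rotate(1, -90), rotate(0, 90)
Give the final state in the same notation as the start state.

begin: [θ0=90°, θ1=270°]
[1] after rotate(1, 90): [θ0=90°, θ1=0°]
[2] after rotate(1, 90): [θ0=90°, θ1=90°]
[3] after rotate(1, -90): [θ0=90°, θ1=0°]
[4] after rotate(0, 90): [θ0=180°, θ1=0°]

[θ0=180°, θ1=0°]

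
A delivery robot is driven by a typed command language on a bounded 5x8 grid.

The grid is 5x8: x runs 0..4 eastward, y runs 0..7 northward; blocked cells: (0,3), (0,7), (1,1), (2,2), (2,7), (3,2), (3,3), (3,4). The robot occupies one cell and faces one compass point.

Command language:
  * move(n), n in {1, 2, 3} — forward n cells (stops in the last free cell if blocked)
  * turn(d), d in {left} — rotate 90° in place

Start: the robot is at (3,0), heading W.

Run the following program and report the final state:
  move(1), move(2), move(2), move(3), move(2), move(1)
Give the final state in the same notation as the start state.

initial: at (3,0), heading W
step 1 (move(1)): at (2,0), heading W
step 2 (move(2)): at (0,0), heading W
step 3 (move(2)): at (0,0), heading W
step 4 (move(3)): at (0,0), heading W
step 5 (move(2)): at (0,0), heading W
step 6 (move(1)): at (0,0), heading W

at (0,0), heading W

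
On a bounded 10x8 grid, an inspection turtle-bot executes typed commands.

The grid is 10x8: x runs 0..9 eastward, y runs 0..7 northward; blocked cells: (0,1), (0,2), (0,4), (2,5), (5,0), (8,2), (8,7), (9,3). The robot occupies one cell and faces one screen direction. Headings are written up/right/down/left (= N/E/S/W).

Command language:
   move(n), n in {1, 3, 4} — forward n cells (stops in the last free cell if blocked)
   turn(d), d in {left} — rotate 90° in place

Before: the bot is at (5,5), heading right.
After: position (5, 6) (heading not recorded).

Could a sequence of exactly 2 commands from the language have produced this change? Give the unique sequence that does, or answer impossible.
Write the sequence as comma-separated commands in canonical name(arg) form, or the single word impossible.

turn(left), move(1)

key: running move(1) before turn(left) would end elsewhere — order is forced
t0: at (5,5), heading right
[1] after turn(left): at (5,5), heading up
[2] after move(1): at (5,6), heading up
no rival 2-sequence matches.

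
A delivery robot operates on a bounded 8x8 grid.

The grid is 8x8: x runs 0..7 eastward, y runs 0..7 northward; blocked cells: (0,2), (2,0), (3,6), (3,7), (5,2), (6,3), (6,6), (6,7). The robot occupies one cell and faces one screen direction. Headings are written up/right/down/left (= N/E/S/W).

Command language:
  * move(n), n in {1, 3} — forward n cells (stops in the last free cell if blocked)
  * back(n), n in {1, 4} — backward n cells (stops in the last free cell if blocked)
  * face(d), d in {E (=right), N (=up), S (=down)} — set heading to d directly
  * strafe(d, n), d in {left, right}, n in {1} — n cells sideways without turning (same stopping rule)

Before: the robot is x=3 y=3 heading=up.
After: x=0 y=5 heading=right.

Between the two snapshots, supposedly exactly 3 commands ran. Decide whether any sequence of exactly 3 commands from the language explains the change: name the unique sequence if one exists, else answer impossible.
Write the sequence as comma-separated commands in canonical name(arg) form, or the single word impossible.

move(3), face(E), back(4)

key: order matters: swapping move(3) and back(4) lands elsewhere
t0: x=3 y=3 heading=up
t=1 move(3) ⇒ x=3 y=5 heading=up
t=2 face(E) ⇒ x=3 y=5 heading=right
t=3 back(4) ⇒ x=0 y=5 heading=right
no other 3-command option fits: unique.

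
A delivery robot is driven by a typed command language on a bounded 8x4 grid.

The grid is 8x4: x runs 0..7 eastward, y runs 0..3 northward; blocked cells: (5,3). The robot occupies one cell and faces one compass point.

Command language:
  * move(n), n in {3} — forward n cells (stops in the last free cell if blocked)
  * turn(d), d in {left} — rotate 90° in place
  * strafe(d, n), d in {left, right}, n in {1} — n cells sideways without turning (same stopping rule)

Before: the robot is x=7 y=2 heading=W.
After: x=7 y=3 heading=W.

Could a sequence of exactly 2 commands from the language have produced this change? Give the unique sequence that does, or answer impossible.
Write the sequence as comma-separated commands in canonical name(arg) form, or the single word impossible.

key: the second strafe(right, 1) runs into the grid edge before its full distance
from: x=7 y=2 heading=W
t=1 strafe(right, 1) ⇒ x=7 y=3 heading=W
t=2 strafe(right, 1) ⇒ x=7 y=3 heading=W
no rival 2-sequence matches.

strafe(right, 1), strafe(right, 1)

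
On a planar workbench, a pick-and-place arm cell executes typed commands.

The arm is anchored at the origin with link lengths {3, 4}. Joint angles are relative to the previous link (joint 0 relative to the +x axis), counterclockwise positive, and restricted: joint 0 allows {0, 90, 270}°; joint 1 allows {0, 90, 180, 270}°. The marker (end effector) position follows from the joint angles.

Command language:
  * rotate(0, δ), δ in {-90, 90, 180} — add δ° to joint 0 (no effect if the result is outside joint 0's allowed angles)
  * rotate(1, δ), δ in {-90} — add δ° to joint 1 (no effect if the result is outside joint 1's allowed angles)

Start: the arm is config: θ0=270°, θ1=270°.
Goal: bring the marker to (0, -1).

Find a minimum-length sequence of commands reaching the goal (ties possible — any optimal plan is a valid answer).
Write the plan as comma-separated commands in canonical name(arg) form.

rotate(0, 180), rotate(1, -90)

initial: config: θ0=270°, θ1=270°
step 1 (rotate(0, 180)): config: θ0=90°, θ1=270°
step 2 (rotate(1, -90)): config: θ0=90°, θ1=180°
nothing shorter than 2 reaches the goal.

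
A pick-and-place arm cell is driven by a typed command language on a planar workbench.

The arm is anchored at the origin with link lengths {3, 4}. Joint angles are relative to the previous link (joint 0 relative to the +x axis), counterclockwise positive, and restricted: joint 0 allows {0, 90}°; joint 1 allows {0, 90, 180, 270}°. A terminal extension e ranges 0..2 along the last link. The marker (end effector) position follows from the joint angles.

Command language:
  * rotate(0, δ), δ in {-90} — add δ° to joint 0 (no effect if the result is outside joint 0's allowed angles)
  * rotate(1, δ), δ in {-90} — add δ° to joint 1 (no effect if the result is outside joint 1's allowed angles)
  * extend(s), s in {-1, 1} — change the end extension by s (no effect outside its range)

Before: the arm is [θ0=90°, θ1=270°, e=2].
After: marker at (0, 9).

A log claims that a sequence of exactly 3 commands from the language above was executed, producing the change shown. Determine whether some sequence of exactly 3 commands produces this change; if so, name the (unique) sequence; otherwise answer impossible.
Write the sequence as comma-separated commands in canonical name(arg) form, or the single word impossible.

rotate(1, -90), rotate(1, -90), rotate(1, -90)

t0: [θ0=90°, θ1=270°, e=2]
[1] after rotate(1, -90): [θ0=90°, θ1=180°, e=2]
[2] after rotate(1, -90): [θ0=90°, θ1=90°, e=2]
[3] after rotate(1, -90): [θ0=90°, θ1=0°, e=2]
all 64 alternatives checked — unique.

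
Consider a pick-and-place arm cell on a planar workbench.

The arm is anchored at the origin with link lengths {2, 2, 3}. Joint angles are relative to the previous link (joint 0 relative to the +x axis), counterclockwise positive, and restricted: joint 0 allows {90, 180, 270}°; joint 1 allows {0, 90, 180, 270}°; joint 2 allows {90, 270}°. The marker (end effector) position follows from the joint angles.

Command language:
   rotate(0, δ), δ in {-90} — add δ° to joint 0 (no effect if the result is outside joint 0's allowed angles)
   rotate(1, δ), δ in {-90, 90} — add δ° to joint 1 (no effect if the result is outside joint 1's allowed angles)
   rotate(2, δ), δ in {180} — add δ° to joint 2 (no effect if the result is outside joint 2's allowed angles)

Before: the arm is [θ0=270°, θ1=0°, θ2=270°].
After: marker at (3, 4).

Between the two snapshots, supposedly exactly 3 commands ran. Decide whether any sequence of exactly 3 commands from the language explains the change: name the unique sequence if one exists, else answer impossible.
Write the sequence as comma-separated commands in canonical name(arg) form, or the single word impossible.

rotate(0, -90), rotate(0, -90), rotate(0, -90)

begin: [θ0=270°, θ1=0°, θ2=270°]
1. rotate(0, -90) → [θ0=180°, θ1=0°, θ2=270°]
2. rotate(0, -90) → [θ0=90°, θ1=0°, θ2=270°]
3. rotate(0, -90) → [θ0=90°, θ1=0°, θ2=270°]
all 64 alternatives checked — unique.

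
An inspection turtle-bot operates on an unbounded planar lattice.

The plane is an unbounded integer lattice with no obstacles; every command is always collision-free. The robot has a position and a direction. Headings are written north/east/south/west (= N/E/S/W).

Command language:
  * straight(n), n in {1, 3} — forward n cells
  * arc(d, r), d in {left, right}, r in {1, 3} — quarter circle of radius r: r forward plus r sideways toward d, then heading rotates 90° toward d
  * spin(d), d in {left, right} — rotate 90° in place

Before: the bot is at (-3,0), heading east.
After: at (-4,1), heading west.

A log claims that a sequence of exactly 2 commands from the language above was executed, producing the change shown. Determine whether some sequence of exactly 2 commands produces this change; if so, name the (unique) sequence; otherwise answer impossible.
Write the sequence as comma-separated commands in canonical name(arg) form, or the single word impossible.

key: position moved to (-4,1) AND the heading swung to W — translation plus rotation needed
t0: at (-3,0), heading east
step 1 (spin(left)): at (-3,0), heading north
step 2 (arc(left, 1)): at (-4,1), heading west
no other 2-command option fits: unique.

spin(left), arc(left, 1)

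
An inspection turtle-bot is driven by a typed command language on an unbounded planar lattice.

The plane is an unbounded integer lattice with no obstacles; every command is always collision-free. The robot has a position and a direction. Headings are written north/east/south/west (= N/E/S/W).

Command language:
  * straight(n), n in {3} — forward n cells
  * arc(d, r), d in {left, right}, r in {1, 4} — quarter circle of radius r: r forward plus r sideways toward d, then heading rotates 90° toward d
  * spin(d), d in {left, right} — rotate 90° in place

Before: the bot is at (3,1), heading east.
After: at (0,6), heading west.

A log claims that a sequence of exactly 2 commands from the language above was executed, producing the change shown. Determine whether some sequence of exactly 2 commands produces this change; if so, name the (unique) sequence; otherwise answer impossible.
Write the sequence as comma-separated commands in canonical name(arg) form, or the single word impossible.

arc(left, 1), arc(left, 4)

key: cell and facing (now W) both changed — the 2 commands mix motion and turning
start: at (3,1), heading east
step 1 (arc(left, 1)): at (4,2), heading north
step 2 (arc(left, 4)): at (0,6), heading west
no rival 2-sequence matches.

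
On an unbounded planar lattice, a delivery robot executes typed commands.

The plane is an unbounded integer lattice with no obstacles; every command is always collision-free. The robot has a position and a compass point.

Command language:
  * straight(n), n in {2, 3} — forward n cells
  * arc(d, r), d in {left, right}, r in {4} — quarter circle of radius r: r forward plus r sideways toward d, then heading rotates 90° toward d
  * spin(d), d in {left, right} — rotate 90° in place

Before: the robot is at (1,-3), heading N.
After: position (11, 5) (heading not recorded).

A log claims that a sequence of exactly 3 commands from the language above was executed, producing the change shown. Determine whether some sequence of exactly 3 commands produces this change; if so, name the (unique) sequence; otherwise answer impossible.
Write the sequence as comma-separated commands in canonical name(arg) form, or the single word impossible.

key: running arc(left, 4) before arc(right, 4) would end elsewhere — order is forced
from: at (1,-3), heading N
t=1 arc(right, 4) ⇒ at (5,1), heading E
t=2 straight(2) ⇒ at (7,1), heading E
t=3 arc(left, 4) ⇒ at (11,5), heading N
all 216 alternatives checked — unique.

arc(right, 4), straight(2), arc(left, 4)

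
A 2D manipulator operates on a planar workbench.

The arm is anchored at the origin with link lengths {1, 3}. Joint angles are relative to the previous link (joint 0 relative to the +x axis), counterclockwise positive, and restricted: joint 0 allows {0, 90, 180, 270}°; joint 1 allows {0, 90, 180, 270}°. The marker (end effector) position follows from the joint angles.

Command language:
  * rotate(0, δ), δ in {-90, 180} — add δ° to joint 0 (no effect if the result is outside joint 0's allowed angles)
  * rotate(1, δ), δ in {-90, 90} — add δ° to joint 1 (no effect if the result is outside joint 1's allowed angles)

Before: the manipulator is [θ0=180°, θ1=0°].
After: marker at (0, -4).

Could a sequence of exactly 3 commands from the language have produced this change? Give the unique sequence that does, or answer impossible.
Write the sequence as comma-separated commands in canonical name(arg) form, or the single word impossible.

rotate(0, -90), rotate(0, -90), rotate(0, -90)

begin: [θ0=180°, θ1=0°]
step 1 (rotate(0, -90)): [θ0=90°, θ1=0°]
step 2 (rotate(0, -90)): [θ0=0°, θ1=0°]
step 3 (rotate(0, -90)): [θ0=270°, θ1=0°]
no other 3-command option fits: unique.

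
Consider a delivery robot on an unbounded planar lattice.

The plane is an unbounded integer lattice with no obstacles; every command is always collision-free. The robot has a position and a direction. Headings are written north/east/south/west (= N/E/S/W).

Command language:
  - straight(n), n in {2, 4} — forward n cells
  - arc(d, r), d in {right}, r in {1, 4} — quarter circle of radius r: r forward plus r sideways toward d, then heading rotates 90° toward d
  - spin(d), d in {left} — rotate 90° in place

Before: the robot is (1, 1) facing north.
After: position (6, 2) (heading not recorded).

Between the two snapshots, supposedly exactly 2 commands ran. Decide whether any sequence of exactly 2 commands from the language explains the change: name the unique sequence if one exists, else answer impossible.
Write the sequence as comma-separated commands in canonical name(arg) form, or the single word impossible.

arc(right, 1), straight(4)

key: running straight(4) before arc(right, 1) would end elsewhere — order is forced
begin: (1, 1) facing north
t=1 arc(right, 1) ⇒ (2, 2) facing east
t=2 straight(4) ⇒ (6, 2) facing east
no rival 2-sequence matches.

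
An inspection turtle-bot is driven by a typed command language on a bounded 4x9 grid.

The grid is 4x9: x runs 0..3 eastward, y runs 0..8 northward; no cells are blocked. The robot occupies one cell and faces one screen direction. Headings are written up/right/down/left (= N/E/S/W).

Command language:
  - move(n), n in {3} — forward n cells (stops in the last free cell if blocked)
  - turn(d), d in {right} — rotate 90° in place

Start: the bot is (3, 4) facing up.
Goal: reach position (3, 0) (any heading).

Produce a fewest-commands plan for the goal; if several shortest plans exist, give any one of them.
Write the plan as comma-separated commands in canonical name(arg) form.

t0: (3, 4) facing up
1. turn(right) → (3, 4) facing right
2. turn(right) → (3, 4) facing down
3. move(3) → (3, 1) facing down
4. move(3) → (3, 0) facing down
no 3-step plan works, so 4 is optimal.

turn(right), turn(right), move(3), move(3)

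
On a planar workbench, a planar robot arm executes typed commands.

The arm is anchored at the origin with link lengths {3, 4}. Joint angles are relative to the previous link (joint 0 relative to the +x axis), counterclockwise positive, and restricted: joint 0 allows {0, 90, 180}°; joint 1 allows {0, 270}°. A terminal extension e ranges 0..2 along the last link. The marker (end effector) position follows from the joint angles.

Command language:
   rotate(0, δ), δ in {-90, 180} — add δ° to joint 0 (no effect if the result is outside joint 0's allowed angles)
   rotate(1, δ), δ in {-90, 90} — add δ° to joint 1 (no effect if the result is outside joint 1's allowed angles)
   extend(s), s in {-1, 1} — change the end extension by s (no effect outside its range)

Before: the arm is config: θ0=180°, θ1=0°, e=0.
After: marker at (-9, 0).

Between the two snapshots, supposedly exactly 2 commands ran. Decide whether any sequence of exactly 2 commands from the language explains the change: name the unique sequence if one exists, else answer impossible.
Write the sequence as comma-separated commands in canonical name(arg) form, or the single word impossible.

extend(1), extend(1)

begin: config: θ0=180°, θ1=0°, e=0
t=1 extend(1) ⇒ config: θ0=180°, θ1=0°, e=1
t=2 extend(1) ⇒ config: θ0=180°, θ1=0°, e=2
all 36 alternatives checked — unique.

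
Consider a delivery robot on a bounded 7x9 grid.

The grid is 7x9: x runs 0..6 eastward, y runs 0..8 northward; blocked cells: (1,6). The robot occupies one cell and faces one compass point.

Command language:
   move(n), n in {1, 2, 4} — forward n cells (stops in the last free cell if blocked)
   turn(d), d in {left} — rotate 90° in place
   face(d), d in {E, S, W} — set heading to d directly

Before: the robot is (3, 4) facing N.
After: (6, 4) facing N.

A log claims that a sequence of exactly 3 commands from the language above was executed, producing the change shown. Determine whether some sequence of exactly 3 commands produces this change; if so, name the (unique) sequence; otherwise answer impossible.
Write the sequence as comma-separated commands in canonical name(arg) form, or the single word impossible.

key: move(4) runs into the grid edge before its full distance
t0: (3, 4) facing N
[1] after face(E): (3, 4) facing E
[2] after move(4): (6, 4) facing E
[3] after turn(left): (6, 4) facing N
no rival 3-sequence matches.

face(E), move(4), turn(left)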